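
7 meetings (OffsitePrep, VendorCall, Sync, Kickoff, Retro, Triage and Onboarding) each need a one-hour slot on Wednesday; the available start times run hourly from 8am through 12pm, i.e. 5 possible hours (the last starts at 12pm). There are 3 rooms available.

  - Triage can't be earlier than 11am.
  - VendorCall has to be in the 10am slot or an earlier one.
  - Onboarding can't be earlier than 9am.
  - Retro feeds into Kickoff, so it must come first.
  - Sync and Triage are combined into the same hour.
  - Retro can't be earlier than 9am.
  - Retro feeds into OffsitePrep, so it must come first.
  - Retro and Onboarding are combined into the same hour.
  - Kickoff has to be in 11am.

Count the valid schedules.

Splitting on OffsitePrep: it can be 10am (6), 11am (6), 12pm (12). Listing each branch's schedules as (VendorCall, Sync, Kickoff, Retro, Triage, Onboarding):
OffsitePrep=10am: (8am,11am,11am,9am,11am,9am) (8am,12pm,11am,9am,12pm,9am) (9am,11am,11am,9am,11am,9am) (9am,12pm,11am,9am,12pm,9am) (10am,11am,11am,9am,11am,9am) (10am,12pm,11am,9am,12pm,9am) — 6.
OffsitePrep=11am: (8am,12pm,11am,9am,12pm,9am) (8am,12pm,11am,10am,12pm,10am) (9am,12pm,11am,9am,12pm,9am) (9am,12pm,11am,10am,12pm,10am) (10am,12pm,11am,9am,12pm,9am) (10am,12pm,11am,10am,12pm,10am) — 6.
OffsitePrep=12pm: (8am,11am,11am,9am,11am,9am) (8am,11am,11am,10am,11am,10am) (8am,12pm,11am,9am,12pm,9am) (8am,12pm,11am,10am,12pm,10am) (9am,11am,11am,9am,11am,9am) (9am,11am,11am,10am,11am,10am) (9am,12pm,11am,9am,12pm,9am) (9am,12pm,11am,10am,12pm,10am) (10am,11am,11am,9am,11am,9am) (10am,11am,11am,10am,11am,10am) (10am,12pm,11am,9am,12pm,9am) (10am,12pm,11am,10am,12pm,10am) — 12.
Summing: 6 + 6 + 12 = 24.

24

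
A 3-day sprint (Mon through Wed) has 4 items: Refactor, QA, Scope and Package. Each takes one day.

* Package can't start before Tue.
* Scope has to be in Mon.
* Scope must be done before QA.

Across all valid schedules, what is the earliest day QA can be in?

Precedence pushes QA to at least Tue.
QA at Tue is achievable: Refactor in Mon, Package in Tue, QA in Tue, Scope in Mon.

Tue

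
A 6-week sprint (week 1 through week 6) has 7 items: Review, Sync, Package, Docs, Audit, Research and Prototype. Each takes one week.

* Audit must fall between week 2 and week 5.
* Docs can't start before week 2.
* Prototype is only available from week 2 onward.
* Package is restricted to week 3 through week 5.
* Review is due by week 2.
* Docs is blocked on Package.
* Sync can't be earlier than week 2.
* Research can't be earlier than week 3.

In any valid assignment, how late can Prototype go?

Prototype is available from week 2.
Prototype at week 6 is achievable: Docs in week 4; Audit in week 2; Research in week 3; Package in week 3; Review in week 1; Prototype in week 6; Sync in week 2.

week 6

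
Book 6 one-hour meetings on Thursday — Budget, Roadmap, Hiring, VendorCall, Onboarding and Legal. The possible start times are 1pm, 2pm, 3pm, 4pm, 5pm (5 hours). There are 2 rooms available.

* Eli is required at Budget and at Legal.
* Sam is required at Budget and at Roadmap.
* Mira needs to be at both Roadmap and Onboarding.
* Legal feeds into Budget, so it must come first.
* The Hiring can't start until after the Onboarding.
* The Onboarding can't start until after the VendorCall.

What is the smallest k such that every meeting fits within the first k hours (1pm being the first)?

The precedence chain requires at least 3 distinct hours.
With at most 2 per hour and 6 meetings, at least 3 hours are needed.
3 works (last occupied hour: 3pm): for example Legal -> 1pm, VendorCall -> 1pm, Onboarding -> 2pm, Roadmap -> 3pm, Hiring -> 3pm, Budget -> 2pm.

3 hours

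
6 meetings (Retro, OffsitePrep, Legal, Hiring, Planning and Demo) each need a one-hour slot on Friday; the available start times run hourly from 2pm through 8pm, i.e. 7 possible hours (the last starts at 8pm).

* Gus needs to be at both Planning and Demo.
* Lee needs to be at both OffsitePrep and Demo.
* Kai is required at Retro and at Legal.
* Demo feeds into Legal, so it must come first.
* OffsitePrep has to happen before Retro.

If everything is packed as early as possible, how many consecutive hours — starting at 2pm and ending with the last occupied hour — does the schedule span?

3 hours

The precedence chain requires at least 2 distinct hours.
Could 2 hours be enough, i.e. nothing placed later than 3pm? No: Legal must come after Demo (at 2pm or later) → {3pm}; Retro must come after OffsitePrep (at 2pm or later) → {3pm}; Legal can't share with Retro (3pm) → nothing is left.
So 2 hours is not enough.
3 works (last occupied hour: 4pm): for example Planning in 2pm, Retro in 3pm, Hiring in 2pm, Demo in 3pm, Legal in 4pm, OffsitePrep in 2pm.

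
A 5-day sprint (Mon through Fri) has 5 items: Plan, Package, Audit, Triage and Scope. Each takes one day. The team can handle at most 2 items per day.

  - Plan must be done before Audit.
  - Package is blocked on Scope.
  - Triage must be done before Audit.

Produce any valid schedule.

Plan -> Mon; Package -> Wed; Scope -> Tue; Triage -> Mon; Audit -> Tue

Checking: Triage(Mon) before Audit(Tue); Scope(Tue) before Package(Wed); Plan(Mon) before Audit(Tue); max 2 per day (cap 2).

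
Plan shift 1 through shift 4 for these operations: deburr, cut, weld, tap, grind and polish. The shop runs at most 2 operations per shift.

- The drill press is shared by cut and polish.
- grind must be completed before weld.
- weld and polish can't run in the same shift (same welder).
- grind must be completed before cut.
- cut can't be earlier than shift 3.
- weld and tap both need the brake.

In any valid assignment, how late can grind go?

Downstream work caps grind at shift 3.
grind at shift 3 is achievable: polish in shift 2, tap in shift 1, weld in shift 4, cut in shift 4, grind in shift 3, deburr in shift 1.

shift 3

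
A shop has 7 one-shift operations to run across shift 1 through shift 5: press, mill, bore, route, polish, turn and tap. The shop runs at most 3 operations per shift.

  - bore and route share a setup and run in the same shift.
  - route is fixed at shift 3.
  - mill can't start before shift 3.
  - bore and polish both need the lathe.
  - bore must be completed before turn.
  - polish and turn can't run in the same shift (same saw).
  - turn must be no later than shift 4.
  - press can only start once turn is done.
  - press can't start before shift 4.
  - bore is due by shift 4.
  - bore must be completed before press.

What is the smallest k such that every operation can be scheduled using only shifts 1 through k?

The precedence chain requires at least 3 distinct shifts.
With at most 3 per shift and 7 operations, at least 3 shifts are needed.
Propagating the time windows through the other constraints, press can't land before shift 5, so the schedule must run through at least shift 5.
5 works (last occupied shift: shift 5): for example tap -> shift 1; polish -> shift 1; bore -> shift 3; press -> shift 5; route -> shift 3; mill -> shift 3; turn -> shift 4.

5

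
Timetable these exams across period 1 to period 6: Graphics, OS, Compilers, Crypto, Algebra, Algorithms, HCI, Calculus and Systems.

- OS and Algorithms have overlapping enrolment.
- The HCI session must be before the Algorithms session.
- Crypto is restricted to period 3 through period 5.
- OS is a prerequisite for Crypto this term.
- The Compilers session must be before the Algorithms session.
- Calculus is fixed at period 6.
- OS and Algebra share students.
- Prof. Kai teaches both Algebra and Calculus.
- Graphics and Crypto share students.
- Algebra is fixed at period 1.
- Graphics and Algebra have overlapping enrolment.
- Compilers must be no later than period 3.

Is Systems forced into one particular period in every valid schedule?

Systems can be period 1 (e.g. OS=period 2, Algorithms=period 3, Algebra=period 1, Systems=period 1, Calculus=period 6, Graphics=period 2, Compilers=period 1, Crypto=period 3, HCI=period 1) or period 2 (e.g. Graphics=period 2, OS=period 2, Crypto=period 3, Algebra=period 1, Compilers=period 1, Systems=period 2, Calculus=period 6, HCI=period 1, Algorithms=period 3).

No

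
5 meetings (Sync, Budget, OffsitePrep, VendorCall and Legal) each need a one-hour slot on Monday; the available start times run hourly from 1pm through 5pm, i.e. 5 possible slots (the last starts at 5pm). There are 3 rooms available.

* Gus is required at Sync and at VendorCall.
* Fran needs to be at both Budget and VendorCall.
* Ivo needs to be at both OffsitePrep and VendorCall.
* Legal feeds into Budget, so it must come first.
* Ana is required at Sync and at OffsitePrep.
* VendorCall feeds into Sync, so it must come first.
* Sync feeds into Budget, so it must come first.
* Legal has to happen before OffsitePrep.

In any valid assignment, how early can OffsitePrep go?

2pm

Precedence pushes OffsitePrep to at least 2pm.
OffsitePrep at 2pm is achievable: Sync in 3pm, VendorCall in 1pm, OffsitePrep in 2pm, Legal in 1pm, Budget in 4pm.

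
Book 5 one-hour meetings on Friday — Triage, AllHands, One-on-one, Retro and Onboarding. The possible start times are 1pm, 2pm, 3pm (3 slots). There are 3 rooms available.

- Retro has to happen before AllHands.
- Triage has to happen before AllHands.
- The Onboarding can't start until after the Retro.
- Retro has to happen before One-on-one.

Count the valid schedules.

Splitting on Triage: it can be 1pm (9), 2pm (5). Listing each branch's schedules as (AllHands, One-on-one, Retro, Onboarding):
Triage=1pm: (2pm,2pm,1pm,2pm) (2pm,2pm,1pm,3pm) (2pm,3pm,1pm,2pm) (2pm,3pm,1pm,3pm) (3pm,2pm,1pm,2pm) (3pm,2pm,1pm,3pm) (3pm,3pm,1pm,2pm) (3pm,3pm,1pm,3pm) (3pm,3pm,2pm,3pm) — 9.
Triage=2pm: (3pm,2pm,1pm,2pm) (3pm,2pm,1pm,3pm) (3pm,3pm,1pm,2pm) (3pm,3pm,1pm,3pm) (3pm,3pm,2pm,3pm) — 5.
Summing: 9 + 5 = 14.

14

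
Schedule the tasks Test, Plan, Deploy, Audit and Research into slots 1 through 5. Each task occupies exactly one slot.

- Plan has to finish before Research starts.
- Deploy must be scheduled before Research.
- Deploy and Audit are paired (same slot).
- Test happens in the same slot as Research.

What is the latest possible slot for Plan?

4

Downstream work caps Plan at 4.
Plan at 4 is achievable: Plan in 4, Audit in 1, Deploy in 1, Test in 5, Research in 5.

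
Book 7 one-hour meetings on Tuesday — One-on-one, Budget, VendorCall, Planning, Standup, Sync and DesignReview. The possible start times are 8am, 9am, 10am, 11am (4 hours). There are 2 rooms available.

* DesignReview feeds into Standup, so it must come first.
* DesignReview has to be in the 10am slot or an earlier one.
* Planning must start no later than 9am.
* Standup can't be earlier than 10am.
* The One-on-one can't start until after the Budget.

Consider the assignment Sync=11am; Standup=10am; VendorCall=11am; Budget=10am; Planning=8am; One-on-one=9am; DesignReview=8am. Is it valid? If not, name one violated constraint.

Invalid. The One-on-one can't start until after the Budget.

DesignReview feeds into Standup, so it must come first — holds.
The One-on-one can't start until after the Budget — violated.
Planning must start no later than 9am — holds.
There are 2 rooms available — holds.
DesignReview has to be in the 10am slot or an earlier one — holds.
Standup can't be earlier than 10am — holds.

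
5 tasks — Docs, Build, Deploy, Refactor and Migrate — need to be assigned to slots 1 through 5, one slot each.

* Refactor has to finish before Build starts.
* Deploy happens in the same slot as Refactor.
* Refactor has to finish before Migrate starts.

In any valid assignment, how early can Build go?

2

Precedence pushes Build to at least 2.
Build at 2 is achievable: Refactor -> 1, Deploy -> 1, Build -> 2, Migrate -> 2, Docs -> 1.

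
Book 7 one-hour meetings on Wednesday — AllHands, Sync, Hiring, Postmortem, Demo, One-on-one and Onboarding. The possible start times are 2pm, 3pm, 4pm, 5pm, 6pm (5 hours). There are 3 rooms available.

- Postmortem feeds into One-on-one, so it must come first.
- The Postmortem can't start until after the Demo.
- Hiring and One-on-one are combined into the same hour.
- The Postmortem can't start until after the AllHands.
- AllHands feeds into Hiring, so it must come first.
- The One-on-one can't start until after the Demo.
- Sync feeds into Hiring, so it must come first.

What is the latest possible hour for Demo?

4pm

Downstream work caps Demo at 4pm.
Demo at 4pm is achievable: Hiring in 6pm; Sync in 2pm; Demo in 4pm; Onboarding in 2pm; AllHands in 2pm; One-on-one in 6pm; Postmortem in 5pm.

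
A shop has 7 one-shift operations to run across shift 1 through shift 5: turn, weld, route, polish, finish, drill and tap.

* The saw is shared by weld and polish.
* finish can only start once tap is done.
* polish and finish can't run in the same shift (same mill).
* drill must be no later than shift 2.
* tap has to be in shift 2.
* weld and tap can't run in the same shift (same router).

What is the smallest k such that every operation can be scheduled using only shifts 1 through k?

3

The precedence chain requires at least 2 distinct shifts.
Propagating the time windows through the other constraints, finish can't land before shift 3, so the schedule must run through at least shift 3.
3 works (last occupied shift: shift 3): for example weld -> shift 1; tap -> shift 2; drill -> shift 1; turn -> shift 1; finish -> shift 3; polish -> shift 2; route -> shift 1.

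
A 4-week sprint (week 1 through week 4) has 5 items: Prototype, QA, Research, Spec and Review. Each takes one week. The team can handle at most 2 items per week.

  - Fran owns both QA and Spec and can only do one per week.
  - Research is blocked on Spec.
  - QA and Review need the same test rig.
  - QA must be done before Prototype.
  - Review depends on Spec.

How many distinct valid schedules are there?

Splitting on Prototype: it can be week 2 (5), week 3 (10), week 4 (14). Listing each branch's schedules as (QA, Research, Spec, Review) by week number:
Prototype=week 2: (1,3,2,3) (1,3,2,4) (1,4,2,3) (1,4,2,4) (1,4,3,4) — 5.
Prototype=week 3: (1,3,2,4) (1,4,2,3) (1,4,2,4) (1,4,3,4) (2,2,1,3) (2,2,1,4) (2,3,1,4) (2,4,1,3) (2,4,1,4) (2,4,3,4) — 10.
Prototype=week 4: (1,3,2,3) (1,3,2,4) (1,4,2,3) (2,2,1,3) (2,2,1,4) (2,3,1,3) (2,3,1,4) (2,4,1,3) (3,2,1,2) (3,2,1,4) (3,3,1,2) (3,3,1,4) (3,3,2,4) (3,4,1,2) — 14.
Summing: 5 + 10 + 14 = 29.

29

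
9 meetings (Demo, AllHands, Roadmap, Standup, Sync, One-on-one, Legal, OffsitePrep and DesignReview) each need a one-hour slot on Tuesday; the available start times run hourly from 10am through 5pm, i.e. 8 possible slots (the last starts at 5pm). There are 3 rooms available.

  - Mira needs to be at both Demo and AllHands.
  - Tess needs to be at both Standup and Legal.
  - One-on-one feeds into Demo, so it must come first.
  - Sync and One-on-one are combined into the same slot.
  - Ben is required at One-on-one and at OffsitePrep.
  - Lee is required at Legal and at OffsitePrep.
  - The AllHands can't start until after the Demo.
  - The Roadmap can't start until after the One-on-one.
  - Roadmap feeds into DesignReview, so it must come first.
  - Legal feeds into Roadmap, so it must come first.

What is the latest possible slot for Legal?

3pm

Downstream work caps Legal at 3pm.
Legal at 3pm is achievable: AllHands -> 12pm; Legal -> 3pm; Sync -> 10am; Standup -> 10am; Roadmap -> 4pm; DesignReview -> 5pm; Demo -> 11am; OffsitePrep -> 11am; One-on-one -> 10am.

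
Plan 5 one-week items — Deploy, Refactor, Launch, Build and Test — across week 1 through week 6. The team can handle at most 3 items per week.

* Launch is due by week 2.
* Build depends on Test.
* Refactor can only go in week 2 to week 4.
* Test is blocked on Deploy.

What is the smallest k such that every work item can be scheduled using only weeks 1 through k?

The precedence chain requires at least 3 distinct weeks.
With at most 3 per week and 5 work items, at least 2 weeks are needed.
3 works (last occupied week: week 3): for example Refactor=week 2; Test=week 2; Build=week 3; Launch=week 1; Deploy=week 1.

3 weeks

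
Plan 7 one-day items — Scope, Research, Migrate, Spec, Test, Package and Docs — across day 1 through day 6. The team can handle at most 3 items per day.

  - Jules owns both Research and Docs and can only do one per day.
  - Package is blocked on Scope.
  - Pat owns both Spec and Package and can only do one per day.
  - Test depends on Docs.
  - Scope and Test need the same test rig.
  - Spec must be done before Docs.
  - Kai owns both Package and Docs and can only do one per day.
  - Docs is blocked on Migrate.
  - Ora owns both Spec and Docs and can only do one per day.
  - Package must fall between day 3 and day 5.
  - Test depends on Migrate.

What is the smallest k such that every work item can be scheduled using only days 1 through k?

3 days

The precedence chain requires at least 3 distinct days.
With at most 3 per day and 7 work items, at least 3 days are needed.
3 works (last occupied day: day 3): for example Spec in day 1; Docs in day 2; Research in day 3; Scope in day 1; Migrate in day 1; Test in day 3; Package in day 3.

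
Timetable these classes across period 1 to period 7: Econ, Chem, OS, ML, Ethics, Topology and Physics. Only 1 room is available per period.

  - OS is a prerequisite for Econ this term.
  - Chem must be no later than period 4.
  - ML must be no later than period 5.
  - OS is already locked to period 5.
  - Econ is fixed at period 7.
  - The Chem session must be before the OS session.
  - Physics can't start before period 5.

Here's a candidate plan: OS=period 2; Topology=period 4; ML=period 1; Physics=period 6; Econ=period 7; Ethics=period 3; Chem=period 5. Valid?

OS is a prerequisite for Econ this term — holds.
Econ is fixed at period 7 — holds.
Only 1 room is available per period — holds.
Chem must be no later than period 4 — violated.
Physics can't start before period 5 — holds.
ML must be no later than period 5 — holds.
OS is already locked to period 5 — violated.
The Chem session must be before the OS session — violated.

No. The Chem session must be before the OS session is not satisfied.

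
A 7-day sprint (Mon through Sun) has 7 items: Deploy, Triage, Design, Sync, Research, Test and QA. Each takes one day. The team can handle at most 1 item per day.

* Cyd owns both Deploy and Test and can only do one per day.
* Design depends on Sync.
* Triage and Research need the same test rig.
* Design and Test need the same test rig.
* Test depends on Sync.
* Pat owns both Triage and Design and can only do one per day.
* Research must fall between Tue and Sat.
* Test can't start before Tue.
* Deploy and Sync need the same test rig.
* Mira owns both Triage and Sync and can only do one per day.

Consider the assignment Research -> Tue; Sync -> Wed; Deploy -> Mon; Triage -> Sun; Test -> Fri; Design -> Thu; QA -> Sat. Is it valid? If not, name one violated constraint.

Valid

Pat owns both Triage and Design and can only do one per day — holds.
Mira owns both Triage and Sync and can only do one per day — holds.
Design and Test need the same test rig — holds.
Design depends on Sync — holds.
The team can handle at most 1 item per day — holds.
Cyd owns both Deploy and Test and can only do one per day — holds.
Deploy and Sync need the same test rig — holds.
Research must fall between Tue and Sat — holds.
Test can't start before Tue — holds.
Triage and Research need the same test rig — holds.
Test depends on Sync — holds.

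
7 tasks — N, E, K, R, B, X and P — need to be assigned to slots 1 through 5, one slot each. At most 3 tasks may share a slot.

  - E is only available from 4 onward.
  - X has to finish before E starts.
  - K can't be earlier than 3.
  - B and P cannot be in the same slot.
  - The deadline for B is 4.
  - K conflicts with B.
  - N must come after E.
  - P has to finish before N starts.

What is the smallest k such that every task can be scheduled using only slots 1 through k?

The precedence chain requires at least 3 distinct slots.
With at most 3 per slot and 7 tasks, at least 3 slots are needed.
Propagating the time windows through the other constraints, N can't land before 5, so the schedule must run through at least slot 5.
5 works (last occupied slot: 5): for example B in 1, E in 4, N in 5, P in 2, K in 3, R in 1, X in 1.

5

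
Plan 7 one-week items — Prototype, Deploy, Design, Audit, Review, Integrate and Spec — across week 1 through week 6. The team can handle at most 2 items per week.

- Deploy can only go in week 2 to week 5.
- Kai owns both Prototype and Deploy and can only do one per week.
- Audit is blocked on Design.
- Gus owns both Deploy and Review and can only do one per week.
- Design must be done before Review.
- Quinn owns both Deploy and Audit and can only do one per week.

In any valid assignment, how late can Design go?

Downstream work caps Design at week 5.
Design at week 5 is achievable: Prototype in week 1, Design in week 5, Spec in week 2, Deploy in week 2, Integrate in week 1, Review in week 6, Audit in week 6.

week 5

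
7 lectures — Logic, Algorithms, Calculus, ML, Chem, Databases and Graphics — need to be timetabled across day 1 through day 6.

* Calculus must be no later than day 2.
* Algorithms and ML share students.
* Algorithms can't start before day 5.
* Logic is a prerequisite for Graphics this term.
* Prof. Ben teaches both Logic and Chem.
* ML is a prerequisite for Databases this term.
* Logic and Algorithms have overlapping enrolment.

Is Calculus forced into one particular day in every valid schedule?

No

Calculus can be day 1 (e.g. ML -> day 1, Logic -> day 1, Graphics -> day 2, Calculus -> day 1, Databases -> day 2, Chem -> day 2, Algorithms -> day 5) or day 2 (e.g. ML in day 1, Databases in day 2, Chem in day 2, Logic in day 1, Algorithms in day 5, Graphics in day 2, Calculus in day 2).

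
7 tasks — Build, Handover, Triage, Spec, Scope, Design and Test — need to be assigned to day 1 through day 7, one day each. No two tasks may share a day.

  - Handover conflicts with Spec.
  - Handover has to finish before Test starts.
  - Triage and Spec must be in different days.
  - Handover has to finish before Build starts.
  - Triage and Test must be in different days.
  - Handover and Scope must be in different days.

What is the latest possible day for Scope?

day 7

Scope at day 7 is achievable: Handover=day 1; Triage=day 4; Design=day 6; Test=day 3; Spec=day 5; Build=day 2; Scope=day 7.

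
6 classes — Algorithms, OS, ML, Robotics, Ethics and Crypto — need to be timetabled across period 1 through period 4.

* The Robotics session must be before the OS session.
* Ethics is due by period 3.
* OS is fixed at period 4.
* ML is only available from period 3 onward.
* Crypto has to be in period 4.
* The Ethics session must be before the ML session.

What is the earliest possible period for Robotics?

Downstream work caps Robotics at period 3.
Robotics at period 1 is achievable: Algorithms=period 1, Crypto=period 4, OS=period 4, Ethics=period 1, ML=period 3, Robotics=period 1.

period 1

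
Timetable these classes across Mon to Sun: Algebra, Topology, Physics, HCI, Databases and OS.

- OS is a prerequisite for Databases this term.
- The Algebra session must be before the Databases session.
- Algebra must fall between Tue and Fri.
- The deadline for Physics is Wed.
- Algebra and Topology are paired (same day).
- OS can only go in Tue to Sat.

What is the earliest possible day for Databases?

Wed

Precedence pushes Databases to at least Wed.
Databases at Wed is achievable: OS in Tue; Physics in Mon; Databases in Wed; Topology in Tue; HCI in Mon; Algebra in Tue.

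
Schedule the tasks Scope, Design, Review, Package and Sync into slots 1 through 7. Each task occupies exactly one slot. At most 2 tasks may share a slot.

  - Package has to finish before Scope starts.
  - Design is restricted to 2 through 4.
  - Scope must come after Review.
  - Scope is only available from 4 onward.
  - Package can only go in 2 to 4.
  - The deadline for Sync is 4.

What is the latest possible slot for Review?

Downstream work caps Review at 6.
Review at 6 is achievable: Design -> 2; Sync -> 1; Package -> 2; Review -> 6; Scope -> 7.

6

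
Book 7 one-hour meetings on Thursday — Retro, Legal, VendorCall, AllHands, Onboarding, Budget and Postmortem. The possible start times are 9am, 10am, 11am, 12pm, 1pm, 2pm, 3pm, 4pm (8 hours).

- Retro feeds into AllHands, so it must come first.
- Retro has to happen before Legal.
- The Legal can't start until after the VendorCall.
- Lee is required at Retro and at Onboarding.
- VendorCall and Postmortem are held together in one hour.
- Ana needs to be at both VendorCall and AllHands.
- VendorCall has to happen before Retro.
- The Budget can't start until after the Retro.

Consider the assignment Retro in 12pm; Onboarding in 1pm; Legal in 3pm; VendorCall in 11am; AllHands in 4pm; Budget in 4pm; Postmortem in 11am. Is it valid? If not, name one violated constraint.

VendorCall and Postmortem are held together in one hour — holds.
Ana needs to be at both VendorCall and AllHands — holds.
Retro has to happen before Legal — holds.
The Budget can't start until after the Retro — holds.
VendorCall has to happen before Retro — holds.
Lee is required at Retro and at Onboarding — holds.
The Legal can't start until after the VendorCall — holds.
Retro feeds into AllHands, so it must come first — holds.

Yes, all constraints hold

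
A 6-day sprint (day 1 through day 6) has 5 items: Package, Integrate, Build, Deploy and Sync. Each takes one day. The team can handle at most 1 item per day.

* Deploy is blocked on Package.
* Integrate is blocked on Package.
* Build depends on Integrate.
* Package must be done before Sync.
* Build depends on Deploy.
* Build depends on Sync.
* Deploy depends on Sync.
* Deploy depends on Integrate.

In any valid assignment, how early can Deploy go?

day 4

Precedence pushes Deploy to at least day 3; downstream work caps Deploy at day 5.
Deploy at day 4 is achievable: Deploy -> day 4; Package -> day 1; Sync -> day 3; Integrate -> day 2; Build -> day 5.
Nothing earlier works — the capacity limit rule out every day before day 4.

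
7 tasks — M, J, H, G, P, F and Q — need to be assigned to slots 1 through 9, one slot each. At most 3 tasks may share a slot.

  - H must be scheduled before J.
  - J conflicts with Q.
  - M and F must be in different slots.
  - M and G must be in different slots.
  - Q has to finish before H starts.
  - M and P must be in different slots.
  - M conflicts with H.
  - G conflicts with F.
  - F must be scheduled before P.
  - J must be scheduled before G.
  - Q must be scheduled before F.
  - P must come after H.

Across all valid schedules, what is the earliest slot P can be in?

3

Precedence pushes P to at least 3.
P at 3 is achievable: M=1, P=3, Q=1, G=4, F=2, H=2, J=3.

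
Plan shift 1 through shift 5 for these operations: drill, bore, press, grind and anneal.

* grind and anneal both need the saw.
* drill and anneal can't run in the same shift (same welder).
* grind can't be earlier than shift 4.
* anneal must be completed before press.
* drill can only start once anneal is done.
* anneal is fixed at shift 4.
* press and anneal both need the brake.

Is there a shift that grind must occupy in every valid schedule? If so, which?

shift 5

grind's window is shift 4–shift 5.
anneal is fixed at shift 4, and grind can't share a shift with anneal.
So grind must be shift 5.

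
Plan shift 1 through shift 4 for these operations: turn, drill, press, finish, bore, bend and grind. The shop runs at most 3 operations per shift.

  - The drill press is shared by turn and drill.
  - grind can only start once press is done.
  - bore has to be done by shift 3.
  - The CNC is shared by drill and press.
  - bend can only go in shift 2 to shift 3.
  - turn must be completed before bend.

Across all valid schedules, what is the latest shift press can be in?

shift 3

Downstream work caps press at shift 3.
press at shift 3 is achievable: bore -> shift 1; finish -> shift 1; press -> shift 3; bend -> shift 2; drill -> shift 2; grind -> shift 4; turn -> shift 1.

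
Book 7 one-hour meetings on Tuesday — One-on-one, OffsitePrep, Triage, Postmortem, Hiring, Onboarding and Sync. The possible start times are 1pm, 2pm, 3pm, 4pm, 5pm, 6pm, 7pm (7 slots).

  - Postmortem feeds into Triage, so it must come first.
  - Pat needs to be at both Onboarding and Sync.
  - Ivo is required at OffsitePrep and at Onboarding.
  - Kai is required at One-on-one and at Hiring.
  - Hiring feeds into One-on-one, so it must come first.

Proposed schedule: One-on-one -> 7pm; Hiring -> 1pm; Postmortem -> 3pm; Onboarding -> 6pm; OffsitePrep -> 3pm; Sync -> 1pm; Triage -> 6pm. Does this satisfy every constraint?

Yes

Hiring feeds into One-on-one, so it must come first — holds.
Ivo is required at OffsitePrep and at Onboarding — holds.
Kai is required at One-on-one and at Hiring — holds.
Pat needs to be at both Onboarding and Sync — holds.
Postmortem feeds into Triage, so it must come first — holds.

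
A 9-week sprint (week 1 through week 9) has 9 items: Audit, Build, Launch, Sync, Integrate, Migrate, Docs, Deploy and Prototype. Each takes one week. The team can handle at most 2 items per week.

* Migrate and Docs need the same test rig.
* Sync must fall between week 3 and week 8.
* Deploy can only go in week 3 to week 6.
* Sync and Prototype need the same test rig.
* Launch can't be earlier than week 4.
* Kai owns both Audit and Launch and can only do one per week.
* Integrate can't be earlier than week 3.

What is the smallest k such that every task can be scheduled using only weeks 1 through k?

With at most 2 per week and 9 tasks, at least 5 weeks are needed.
Launch can't be placed before week 4, so the schedule must run through at least week 4.
5 works (last occupied week: week 5): for example Migrate -> week 2; Build -> week 1; Sync -> week 3; Docs -> week 5; Prototype -> week 2; Deploy -> week 4; Audit -> week 1; Launch -> week 4; Integrate -> week 3.

5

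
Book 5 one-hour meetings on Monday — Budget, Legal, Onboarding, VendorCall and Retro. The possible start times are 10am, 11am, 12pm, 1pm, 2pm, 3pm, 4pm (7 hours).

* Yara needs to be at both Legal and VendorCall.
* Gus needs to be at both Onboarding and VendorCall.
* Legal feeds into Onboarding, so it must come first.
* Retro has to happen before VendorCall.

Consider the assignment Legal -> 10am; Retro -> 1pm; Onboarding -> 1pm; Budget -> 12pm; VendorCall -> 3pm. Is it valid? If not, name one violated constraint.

Yes, all constraints hold

Yara needs to be at both Legal and VendorCall — holds.
Gus needs to be at both Onboarding and VendorCall — holds.
Legal feeds into Onboarding, so it must come first — holds.
Retro has to happen before VendorCall — holds.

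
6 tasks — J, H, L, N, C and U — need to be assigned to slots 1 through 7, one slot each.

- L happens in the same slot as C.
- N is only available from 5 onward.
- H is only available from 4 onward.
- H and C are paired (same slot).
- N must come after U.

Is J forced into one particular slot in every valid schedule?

No

J can be 1 (e.g. L=4; C=4; U=1; J=1; N=5; H=4) or 2 (e.g. C in 4; U in 1; J in 2; L in 4; N in 5; H in 4).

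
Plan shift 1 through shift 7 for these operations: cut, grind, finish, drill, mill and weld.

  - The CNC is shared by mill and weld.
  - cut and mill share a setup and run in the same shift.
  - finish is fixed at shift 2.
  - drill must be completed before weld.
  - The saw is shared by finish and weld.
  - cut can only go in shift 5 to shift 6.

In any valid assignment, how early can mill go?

Mill must be in the same shift as cut, which can't be before shift 5, so mill is at least shift 5; mill must be in the same shift as cut, which can't be after shift 6, so mill is at most shift 6.
mill at shift 5 is achievable: mill -> shift 5; drill -> shift 1; cut -> shift 5; weld -> shift 3; finish -> shift 2; grind -> shift 1.

shift 5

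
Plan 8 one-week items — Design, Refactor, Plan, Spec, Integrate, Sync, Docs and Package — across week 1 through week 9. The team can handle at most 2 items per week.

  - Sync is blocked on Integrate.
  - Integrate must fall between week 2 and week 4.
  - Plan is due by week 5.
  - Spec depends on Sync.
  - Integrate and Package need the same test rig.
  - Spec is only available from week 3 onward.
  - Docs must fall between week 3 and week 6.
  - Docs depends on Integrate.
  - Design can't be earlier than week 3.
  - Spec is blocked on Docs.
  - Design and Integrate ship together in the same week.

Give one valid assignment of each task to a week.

Plan -> week 1; Integrate -> week 3; Spec -> week 5; Sync -> week 4; Package -> week 2; Refactor -> week 1; Docs -> week 4; Design -> week 3

Checking: Docs(week 4) before Spec(week 5); Integrate(week 3) before Docs(week 4); Sync(week 4) before Spec(week 5); Integrate(week 3) before Sync(week 4); Integrate(week 3) != Package(week 2); Design = Integrate = week 3; Docs=week 4 in [week 3,week 6]; Design=week 3 in [week 3,week 9]; Spec=week 5 in [week 3,week 9]; Plan=week 1 in [week 1,week 5]; Integrate=week 3 in [week 2,week 4]; max 2 per week (cap 2).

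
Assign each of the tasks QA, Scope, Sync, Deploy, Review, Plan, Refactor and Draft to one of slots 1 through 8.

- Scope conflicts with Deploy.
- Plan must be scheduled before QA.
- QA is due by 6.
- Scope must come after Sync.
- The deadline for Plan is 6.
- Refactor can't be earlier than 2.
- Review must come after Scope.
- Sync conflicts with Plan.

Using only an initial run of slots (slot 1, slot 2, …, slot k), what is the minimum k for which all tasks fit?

The precedence chain requires at least 3 distinct slots.
3 works (last occupied slot: 3): for example Review -> 3; QA -> 3; Scope -> 2; Sync -> 1; Plan -> 2; Refactor -> 2; Draft -> 1; Deploy -> 1.

3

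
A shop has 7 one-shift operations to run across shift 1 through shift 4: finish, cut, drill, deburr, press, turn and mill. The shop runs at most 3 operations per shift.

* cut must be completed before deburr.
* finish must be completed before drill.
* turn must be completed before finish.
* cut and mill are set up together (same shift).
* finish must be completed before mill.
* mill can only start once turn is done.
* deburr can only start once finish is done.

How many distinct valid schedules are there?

7

Splitting on drill: it can be shift 3 (3), shift 4 (4). Listing each branch's schedules as (finish, cut, deburr, press, turn, mill) by shift number:
drill=shift 3: (2,3,4,1,1,3) (2,3,4,2,1,3) (2,3,4,4,1,3) — 3.
drill=shift 4: (2,3,4,1,1,3) (2,3,4,2,1,3) (2,3,4,3,1,3) (2,3,4,4,1,3) — 4.
Summing: 3 + 4 = 7.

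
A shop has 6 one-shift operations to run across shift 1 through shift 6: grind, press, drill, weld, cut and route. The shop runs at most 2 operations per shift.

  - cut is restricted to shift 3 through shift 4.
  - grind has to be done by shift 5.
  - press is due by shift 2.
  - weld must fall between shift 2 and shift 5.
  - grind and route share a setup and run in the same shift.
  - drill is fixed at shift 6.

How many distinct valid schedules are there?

38

Splitting on grind: it can be shift 1 (8), shift 2 (6), shift 3 (6), shift 4 (6), shift 5 (12). Listing each branch's schedules as (press, drill, weld, cut, route) by shift number:
grind=shift 1: (2,6,2,3,1) (2,6,2,4,1) (2,6,3,3,1) (2,6,3,4,1) (2,6,4,3,1) (2,6,4,4,1) (2,6,5,3,1) (2,6,5,4,1) — 8.
grind=shift 2: (1,6,3,3,2) (1,6,3,4,2) (1,6,4,3,2) (1,6,4,4,2) (1,6,5,3,2) (1,6,5,4,2) — 6.
grind=shift 3: (1,6,2,4,3) (1,6,4,4,3) (1,6,5,4,3) (2,6,2,4,3) (2,6,4,4,3) (2,6,5,4,3) — 6.
grind=shift 4: (1,6,2,3,4) (1,6,3,3,4) (1,6,5,3,4) (2,6,2,3,4) (2,6,3,3,4) (2,6,5,3,4) — 6.
grind=shift 5: (1,6,2,3,5) (1,6,2,4,5) (1,6,3,3,5) (1,6,3,4,5) (1,6,4,3,5) (1,6,4,4,5) (2,6,2,3,5) (2,6,2,4,5) (2,6,3,3,5) (2,6,3,4,5) (2,6,4,3,5) (2,6,4,4,5) — 12.
Summing: 8 + 6 + 6 + 6 + 12 = 38.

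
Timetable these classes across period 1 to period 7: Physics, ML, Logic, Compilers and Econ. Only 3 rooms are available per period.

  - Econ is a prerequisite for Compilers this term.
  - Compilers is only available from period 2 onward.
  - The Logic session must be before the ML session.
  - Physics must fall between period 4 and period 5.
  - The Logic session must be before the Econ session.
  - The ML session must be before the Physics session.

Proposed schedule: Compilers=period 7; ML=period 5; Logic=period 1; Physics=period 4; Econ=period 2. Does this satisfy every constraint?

Invalid. The ML session must be before the Physics session.

Only 3 rooms are available per period — holds.
Econ is a prerequisite for Compilers this term — holds.
Physics must fall between period 4 and period 5 — holds.
Compilers is only available from period 2 onward — holds.
The ML session must be before the Physics session — violated.
The Logic session must be before the Econ session — holds.
The Logic session must be before the ML session — holds.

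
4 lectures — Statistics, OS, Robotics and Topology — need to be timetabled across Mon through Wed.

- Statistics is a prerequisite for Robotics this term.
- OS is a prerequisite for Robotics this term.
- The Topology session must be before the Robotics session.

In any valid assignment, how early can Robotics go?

Precedence pushes Robotics to at least Tue.
Robotics at Tue is achievable: Robotics -> Tue; Topology -> Mon; OS -> Mon; Statistics -> Mon.

Tue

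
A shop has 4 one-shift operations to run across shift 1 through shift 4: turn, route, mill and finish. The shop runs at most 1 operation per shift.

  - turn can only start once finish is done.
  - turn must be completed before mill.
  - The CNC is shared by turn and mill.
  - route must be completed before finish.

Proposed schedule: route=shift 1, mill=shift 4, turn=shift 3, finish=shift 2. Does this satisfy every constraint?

Yes

The CNC is shared by turn and mill — holds.
turn can only start once finish is done — holds.
turn must be completed before mill — holds.
route must be completed before finish — holds.
The shop runs at most 1 operation per shift — holds.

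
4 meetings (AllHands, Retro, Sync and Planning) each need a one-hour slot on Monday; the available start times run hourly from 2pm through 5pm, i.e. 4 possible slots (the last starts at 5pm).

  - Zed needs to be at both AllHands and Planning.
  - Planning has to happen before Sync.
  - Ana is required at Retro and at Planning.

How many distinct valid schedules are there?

Splitting on AllHands: it can be 2pm (9), 3pm (12), 4pm (15), 5pm (18). Listing each branch's schedules as (Retro, Sync, Planning):
AllHands=2pm: (2pm,4pm,3pm) (2pm,5pm,3pm) (2pm,5pm,4pm) (3pm,5pm,4pm) (4pm,4pm,3pm) (4pm,5pm,3pm) (5pm,4pm,3pm) (5pm,5pm,3pm) (5pm,5pm,4pm) — 9.
AllHands=3pm: (2pm,5pm,4pm) (3pm,3pm,2pm) (3pm,4pm,2pm) (3pm,5pm,2pm) (3pm,5pm,4pm) (4pm,3pm,2pm) (4pm,4pm,2pm) (4pm,5pm,2pm) (5pm,3pm,2pm) (5pm,4pm,2pm) (5pm,5pm,2pm) (5pm,5pm,4pm) — 12.
AllHands=4pm: (2pm,4pm,3pm) (2pm,5pm,3pm) (3pm,3pm,2pm) (3pm,4pm,2pm) (3pm,5pm,2pm) (4pm,3pm,2pm) (4pm,4pm,2pm) (4pm,4pm,3pm) (4pm,5pm,2pm) (4pm,5pm,3pm) (5pm,3pm,2pm) (5pm,4pm,2pm) (5pm,4pm,3pm) (5pm,5pm,2pm) (5pm,5pm,3pm) — 15.
AllHands=5pm: (2pm,4pm,3pm) (2pm,5pm,3pm) (2pm,5pm,4pm) (3pm,3pm,2pm) (3pm,4pm,2pm) (3pm,5pm,2pm) (3pm,5pm,4pm) (4pm,3pm,2pm) (4pm,4pm,2pm) (4pm,4pm,3pm) (4pm,5pm,2pm) (4pm,5pm,3pm) (5pm,3pm,2pm) (5pm,4pm,2pm) (5pm,4pm,3pm) (5pm,5pm,2pm) (5pm,5pm,3pm) (5pm,5pm,4pm) — 18.
Summing: 9 + 12 + 15 + 18 = 54.

54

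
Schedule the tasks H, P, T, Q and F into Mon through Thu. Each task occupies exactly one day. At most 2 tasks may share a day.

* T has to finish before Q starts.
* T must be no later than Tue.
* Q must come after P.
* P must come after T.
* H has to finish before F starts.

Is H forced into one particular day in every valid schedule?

No

H can be Mon (e.g. Q in Wed, T in Mon, F in Tue, H in Mon, P in Tue) or Tue (e.g. P in Tue; T in Mon; Q in Wed; F in Wed; H in Tue).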